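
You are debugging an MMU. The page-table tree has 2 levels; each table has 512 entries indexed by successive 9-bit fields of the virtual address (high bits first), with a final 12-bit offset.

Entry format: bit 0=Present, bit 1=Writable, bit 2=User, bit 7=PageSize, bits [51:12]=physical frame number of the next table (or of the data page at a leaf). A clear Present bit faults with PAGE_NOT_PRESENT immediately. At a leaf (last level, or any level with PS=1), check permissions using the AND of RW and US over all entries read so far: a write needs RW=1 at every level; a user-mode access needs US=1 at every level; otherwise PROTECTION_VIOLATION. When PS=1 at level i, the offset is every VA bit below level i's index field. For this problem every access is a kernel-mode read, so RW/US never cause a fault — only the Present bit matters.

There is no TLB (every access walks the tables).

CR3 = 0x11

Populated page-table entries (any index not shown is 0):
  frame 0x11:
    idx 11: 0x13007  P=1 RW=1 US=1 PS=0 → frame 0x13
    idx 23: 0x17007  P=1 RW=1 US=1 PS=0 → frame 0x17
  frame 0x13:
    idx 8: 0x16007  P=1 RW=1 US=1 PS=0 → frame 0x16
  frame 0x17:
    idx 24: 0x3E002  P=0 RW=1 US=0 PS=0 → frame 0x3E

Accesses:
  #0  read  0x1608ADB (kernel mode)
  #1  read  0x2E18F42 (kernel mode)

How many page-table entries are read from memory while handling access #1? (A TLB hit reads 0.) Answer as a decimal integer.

Trace:
#0 VA=0x1608ADB (r,kernel):
  L0: frame=0x11 idx=11 entry=0x13007 [P=1 RW=1 US=1 PS=0]
  L1: frame=0x13 idx=8 entry=0x16007 [P=1 RW=1 US=1 PS=0]
  → PA=0x16ADB  (2 entries read)
#1 VA=0x2E18F42 (r,kernel):
  L0: frame=0x11 idx=23 entry=0x17007 [P=1 RW=1 US=1 PS=0]
  L1: frame=0x17 idx=24 entry=0x3E002 [P=0 RW=1 US=0 PS=0]
  ⇒ fault: PAGE_NOT_PRESENT  — 2 lookups

Entries read for #1: 2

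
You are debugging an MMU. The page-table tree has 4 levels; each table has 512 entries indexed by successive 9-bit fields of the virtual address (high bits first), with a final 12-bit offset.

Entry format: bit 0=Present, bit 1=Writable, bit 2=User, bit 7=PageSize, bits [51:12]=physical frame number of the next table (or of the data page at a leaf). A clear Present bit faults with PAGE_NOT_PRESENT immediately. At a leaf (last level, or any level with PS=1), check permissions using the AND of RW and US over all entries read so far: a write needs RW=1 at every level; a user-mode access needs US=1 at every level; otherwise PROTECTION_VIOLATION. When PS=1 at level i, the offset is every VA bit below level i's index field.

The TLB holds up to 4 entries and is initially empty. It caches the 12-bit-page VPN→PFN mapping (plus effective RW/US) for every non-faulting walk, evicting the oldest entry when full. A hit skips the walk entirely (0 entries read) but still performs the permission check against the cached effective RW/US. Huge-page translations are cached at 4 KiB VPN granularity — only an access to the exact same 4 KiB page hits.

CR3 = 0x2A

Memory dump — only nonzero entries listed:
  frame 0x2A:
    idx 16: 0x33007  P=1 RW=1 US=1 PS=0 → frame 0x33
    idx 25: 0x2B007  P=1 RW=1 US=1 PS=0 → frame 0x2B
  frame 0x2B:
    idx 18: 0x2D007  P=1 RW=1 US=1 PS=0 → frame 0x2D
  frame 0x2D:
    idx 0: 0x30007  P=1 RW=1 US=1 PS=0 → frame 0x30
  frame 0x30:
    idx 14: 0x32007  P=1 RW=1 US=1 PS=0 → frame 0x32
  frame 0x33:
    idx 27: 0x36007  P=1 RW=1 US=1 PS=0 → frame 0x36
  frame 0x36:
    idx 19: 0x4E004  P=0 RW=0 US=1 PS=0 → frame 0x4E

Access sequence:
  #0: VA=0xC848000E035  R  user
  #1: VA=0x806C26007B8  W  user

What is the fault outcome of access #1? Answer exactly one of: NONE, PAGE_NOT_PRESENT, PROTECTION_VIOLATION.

Walk each access:
#0 VA=0xC848000E035 (r,user):
  [0] read 0x2A idx=25: raw=0x2B007 flags P=1 W=1 U=1 S=0
  [1] read 0x2B idx=18: raw=0x2D007 flags P=1 W=1 U=1 S=0
  [2] read 0x2D idx=0: raw=0x30007 flags P=1 W=1 U=1 S=0
  [3] read 0x30 idx=14: raw=0x32007 flags P=1 W=1 U=1 S=0
  → PA=0x32035  (4 entries read)
#1 VA=0x806C26007B8 (w,user):
  [0] read 0x2A idx=16: raw=0x33007 flags P=1 W=1 U=1 S=0
  [1] read 0x33 idx=27: raw=0x36007 flags P=1 W=1 U=1 S=0
  [2] read 0x36 idx=19: raw=0x4E004 flags P=0 W=0 U=1 S=0
  ✗ PAGE_NOT_PRESENT  [3 reads]

Access #1 fault: PAGE_NOT_PRESENT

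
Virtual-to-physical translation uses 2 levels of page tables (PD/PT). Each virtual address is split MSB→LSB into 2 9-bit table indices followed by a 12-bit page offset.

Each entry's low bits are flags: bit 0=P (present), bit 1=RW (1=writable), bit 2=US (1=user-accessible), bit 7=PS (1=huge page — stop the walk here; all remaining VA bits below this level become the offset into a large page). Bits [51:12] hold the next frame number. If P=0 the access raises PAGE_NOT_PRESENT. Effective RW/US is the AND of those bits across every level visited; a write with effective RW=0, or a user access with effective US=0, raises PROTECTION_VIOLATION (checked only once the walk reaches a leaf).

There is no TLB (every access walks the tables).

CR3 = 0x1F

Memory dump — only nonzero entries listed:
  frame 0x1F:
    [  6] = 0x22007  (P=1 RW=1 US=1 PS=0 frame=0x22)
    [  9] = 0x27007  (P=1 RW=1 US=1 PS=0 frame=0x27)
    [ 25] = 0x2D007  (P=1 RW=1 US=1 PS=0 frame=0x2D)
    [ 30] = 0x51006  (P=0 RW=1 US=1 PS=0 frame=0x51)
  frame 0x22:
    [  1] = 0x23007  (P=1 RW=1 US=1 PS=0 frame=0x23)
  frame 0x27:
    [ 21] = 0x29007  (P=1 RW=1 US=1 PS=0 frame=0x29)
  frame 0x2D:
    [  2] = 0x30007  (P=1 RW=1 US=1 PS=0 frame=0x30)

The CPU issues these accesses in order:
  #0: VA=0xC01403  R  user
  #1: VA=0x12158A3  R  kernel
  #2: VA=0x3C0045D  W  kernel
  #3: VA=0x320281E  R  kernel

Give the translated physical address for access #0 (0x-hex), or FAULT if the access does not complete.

Trace:
#0 VA=0xC01403 (r,user):
  lvl0: tbl 0x1F, slot 6 ⇒ 0x22007 (P1/RW1/US1/PS0)
  lvl1: tbl 0x22, slot 1 ⇒ 0x23007 (P1/RW1/US1/PS0)
  ✓ 0x23403  — 2 lookups
#1 VA=0x12158A3 (r,kernel):
  lvl0: tbl 0x1F, slot 9 ⇒ 0x27007 (P1/RW1/US1/PS0)
  lvl1: tbl 0x27, slot 21 ⇒ 0x29007 (P1/RW1/US1/PS0)
  ✓ 0x298A3  — 2 lookups
#2 VA=0x3C0045D (w,kernel):
  lvl0: tbl 0x1F, slot 30 ⇒ 0x51006 (P0/RW1/US1/PS0)
  ⇒ fault: PAGE_NOT_PRESENT  — 1 lookups
#3 VA=0x320281E (r,kernel):
  lvl0: tbl 0x1F, slot 25 ⇒ 0x2D007 (P1/RW1/US1/PS0)
  lvl1: tbl 0x2D, slot 2 ⇒ 0x30007 (P1/RW1/US1/PS0)
  ✓ 0x3081E  — 2 lookups

Access #0 PA: 0x23403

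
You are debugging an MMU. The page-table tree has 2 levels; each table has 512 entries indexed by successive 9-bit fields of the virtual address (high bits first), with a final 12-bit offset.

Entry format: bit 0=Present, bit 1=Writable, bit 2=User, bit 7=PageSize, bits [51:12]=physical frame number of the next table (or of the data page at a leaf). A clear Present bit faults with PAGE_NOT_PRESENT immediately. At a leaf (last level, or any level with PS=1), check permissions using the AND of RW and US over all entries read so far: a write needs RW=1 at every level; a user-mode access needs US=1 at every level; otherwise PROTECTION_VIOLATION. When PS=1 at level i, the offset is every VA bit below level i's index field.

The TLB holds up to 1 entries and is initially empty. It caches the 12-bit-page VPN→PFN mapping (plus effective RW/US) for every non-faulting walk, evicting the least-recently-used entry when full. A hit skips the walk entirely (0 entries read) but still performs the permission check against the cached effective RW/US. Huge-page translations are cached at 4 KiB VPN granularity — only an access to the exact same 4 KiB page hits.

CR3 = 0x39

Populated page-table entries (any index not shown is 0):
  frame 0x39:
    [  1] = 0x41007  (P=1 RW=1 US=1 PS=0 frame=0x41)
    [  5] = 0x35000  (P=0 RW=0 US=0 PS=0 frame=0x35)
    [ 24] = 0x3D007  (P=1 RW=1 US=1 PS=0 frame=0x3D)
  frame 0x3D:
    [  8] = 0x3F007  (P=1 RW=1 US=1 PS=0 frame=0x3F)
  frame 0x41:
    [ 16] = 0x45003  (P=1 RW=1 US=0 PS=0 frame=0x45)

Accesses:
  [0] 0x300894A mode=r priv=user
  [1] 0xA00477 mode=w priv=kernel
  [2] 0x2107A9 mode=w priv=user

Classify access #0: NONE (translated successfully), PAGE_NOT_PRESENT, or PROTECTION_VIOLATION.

Walk each access:
#0 VA=0x300894A (r,user):
  L0 @0x39[24] → 0x3D007  P=1,RW=1,US=1,PS=0
  L1 @0x3D[8] → 0x3F007  P=1,RW=1,US=1,PS=0
  ⇒ phys 0x3F94A  [2 reads]
#1 VA=0xA00477 (w,kernel):
  L0 @0x39[5] → 0x35000  P=0,RW=0,US=0,PS=0
  ✗ PAGE_NOT_PRESENT  [1 reads]
#2 VA=0x2107A9 (w,user):
  L0 @0x39[1] → 0x41007  P=1,RW=1,US=1,PS=0
  L1 @0x41[16] → 0x45003  P=1,RW=1,US=0,PS=0
  ✗ PROTECTION_VIOLATION  [2 reads]

Access #0 fault: NONE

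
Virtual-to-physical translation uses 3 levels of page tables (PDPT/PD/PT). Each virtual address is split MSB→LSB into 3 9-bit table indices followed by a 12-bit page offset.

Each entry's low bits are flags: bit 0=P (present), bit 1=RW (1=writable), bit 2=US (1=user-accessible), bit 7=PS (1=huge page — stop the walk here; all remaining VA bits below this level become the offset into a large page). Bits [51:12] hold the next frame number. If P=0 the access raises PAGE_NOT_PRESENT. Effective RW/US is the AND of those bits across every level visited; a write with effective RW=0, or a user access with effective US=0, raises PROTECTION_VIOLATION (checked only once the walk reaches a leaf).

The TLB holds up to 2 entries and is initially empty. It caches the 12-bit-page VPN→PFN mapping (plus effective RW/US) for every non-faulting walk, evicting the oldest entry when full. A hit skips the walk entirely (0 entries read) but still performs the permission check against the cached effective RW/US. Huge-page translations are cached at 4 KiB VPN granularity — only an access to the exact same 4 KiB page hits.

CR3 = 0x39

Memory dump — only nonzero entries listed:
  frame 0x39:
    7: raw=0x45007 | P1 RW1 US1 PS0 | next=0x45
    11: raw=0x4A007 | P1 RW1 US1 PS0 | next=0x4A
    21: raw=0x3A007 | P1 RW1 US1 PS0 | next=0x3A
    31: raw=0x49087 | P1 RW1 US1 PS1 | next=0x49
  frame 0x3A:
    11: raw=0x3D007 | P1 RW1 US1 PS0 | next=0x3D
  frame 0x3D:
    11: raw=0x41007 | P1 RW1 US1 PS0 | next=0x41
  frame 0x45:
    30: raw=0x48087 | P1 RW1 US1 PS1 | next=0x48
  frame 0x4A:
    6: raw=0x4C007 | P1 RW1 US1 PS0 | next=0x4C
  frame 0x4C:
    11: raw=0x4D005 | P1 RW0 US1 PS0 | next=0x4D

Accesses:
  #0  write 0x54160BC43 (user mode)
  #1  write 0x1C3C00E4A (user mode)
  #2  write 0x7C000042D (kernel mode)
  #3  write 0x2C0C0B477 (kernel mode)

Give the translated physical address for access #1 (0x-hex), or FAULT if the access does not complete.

Trace:
#0 VA=0x54160BC43 (w,user):
  L0 @0x39[21] → 0x3A007  P=1,RW=1,US=1,PS=0
  L1 @0x3A[11] → 0x3D007  P=1,RW=1,US=1,PS=0
  L2 @0x3D[11] → 0x41007  P=1,RW=1,US=1,PS=0
  ⇒ phys 0x41C43  [3 reads]
#1 VA=0x1C3C00E4A (w,user):
  L0 @0x39[7] → 0x45007  P=1,RW=1,US=1,PS=0
  L1 @0x45[30] → 0x48087  P=1,RW=1,US=1,PS=1
  ⇒ phys 0x48E4A (huge @L1)  [2 reads]
#2 VA=0x7C000042D (w,kernel):
  L0 @0x39[31] → 0x49087  P=1,RW=1,US=1,PS=1
  ⇒ phys 0x4942D (huge @L0)  [1 reads]
#3 VA=0x2C0C0B477 (w,kernel):
  L0 @0x39[11] → 0x4A007  P=1,RW=1,US=1,PS=0
  L1 @0x4A[6] → 0x4C007  P=1,RW=1,US=1,PS=0
  L2 @0x4C[11] → 0x4D005  P=1,RW=0,US=1,PS=0
  ✗ PROTECTION_VIOLATION  [3 reads]

Access #1 PA: 0x48E4A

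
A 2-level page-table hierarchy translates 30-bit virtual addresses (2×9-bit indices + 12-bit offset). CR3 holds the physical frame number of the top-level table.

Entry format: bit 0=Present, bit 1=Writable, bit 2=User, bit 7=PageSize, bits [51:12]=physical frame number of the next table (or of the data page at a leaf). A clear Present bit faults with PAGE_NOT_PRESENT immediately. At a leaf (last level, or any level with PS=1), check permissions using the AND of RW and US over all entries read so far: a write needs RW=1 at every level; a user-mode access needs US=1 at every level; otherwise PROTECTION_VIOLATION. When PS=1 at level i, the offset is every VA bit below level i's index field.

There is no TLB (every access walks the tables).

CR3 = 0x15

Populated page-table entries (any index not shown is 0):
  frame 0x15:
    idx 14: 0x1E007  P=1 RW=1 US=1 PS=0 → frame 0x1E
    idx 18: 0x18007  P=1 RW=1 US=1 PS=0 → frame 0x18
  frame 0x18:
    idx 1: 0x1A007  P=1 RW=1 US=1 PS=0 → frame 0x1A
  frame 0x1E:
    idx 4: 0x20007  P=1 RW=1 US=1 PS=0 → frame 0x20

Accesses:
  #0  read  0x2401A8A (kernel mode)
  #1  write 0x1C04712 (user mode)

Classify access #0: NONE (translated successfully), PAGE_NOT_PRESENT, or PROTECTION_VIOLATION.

Per-access translation:
#0 VA=0x2401A8A (r,kernel):
  [0] read 0x15 idx=18: raw=0x18007 flags P=1 W=1 U=1 S=0
  [1] read 0x18 idx=1: raw=0x1A007 flags P=1 W=1 U=1 S=0
  → PA=0x1AA8A  (2 entries read)
#1 VA=0x1C04712 (w,user):
  [0] read 0x15 idx=14: raw=0x1E007 flags P=1 W=1 U=1 S=0
  [1] read 0x1E idx=4: raw=0x20007 flags P=1 W=1 U=1 S=0
  → PA=0x20712  (2 entries read)

Access #0 fault: NONE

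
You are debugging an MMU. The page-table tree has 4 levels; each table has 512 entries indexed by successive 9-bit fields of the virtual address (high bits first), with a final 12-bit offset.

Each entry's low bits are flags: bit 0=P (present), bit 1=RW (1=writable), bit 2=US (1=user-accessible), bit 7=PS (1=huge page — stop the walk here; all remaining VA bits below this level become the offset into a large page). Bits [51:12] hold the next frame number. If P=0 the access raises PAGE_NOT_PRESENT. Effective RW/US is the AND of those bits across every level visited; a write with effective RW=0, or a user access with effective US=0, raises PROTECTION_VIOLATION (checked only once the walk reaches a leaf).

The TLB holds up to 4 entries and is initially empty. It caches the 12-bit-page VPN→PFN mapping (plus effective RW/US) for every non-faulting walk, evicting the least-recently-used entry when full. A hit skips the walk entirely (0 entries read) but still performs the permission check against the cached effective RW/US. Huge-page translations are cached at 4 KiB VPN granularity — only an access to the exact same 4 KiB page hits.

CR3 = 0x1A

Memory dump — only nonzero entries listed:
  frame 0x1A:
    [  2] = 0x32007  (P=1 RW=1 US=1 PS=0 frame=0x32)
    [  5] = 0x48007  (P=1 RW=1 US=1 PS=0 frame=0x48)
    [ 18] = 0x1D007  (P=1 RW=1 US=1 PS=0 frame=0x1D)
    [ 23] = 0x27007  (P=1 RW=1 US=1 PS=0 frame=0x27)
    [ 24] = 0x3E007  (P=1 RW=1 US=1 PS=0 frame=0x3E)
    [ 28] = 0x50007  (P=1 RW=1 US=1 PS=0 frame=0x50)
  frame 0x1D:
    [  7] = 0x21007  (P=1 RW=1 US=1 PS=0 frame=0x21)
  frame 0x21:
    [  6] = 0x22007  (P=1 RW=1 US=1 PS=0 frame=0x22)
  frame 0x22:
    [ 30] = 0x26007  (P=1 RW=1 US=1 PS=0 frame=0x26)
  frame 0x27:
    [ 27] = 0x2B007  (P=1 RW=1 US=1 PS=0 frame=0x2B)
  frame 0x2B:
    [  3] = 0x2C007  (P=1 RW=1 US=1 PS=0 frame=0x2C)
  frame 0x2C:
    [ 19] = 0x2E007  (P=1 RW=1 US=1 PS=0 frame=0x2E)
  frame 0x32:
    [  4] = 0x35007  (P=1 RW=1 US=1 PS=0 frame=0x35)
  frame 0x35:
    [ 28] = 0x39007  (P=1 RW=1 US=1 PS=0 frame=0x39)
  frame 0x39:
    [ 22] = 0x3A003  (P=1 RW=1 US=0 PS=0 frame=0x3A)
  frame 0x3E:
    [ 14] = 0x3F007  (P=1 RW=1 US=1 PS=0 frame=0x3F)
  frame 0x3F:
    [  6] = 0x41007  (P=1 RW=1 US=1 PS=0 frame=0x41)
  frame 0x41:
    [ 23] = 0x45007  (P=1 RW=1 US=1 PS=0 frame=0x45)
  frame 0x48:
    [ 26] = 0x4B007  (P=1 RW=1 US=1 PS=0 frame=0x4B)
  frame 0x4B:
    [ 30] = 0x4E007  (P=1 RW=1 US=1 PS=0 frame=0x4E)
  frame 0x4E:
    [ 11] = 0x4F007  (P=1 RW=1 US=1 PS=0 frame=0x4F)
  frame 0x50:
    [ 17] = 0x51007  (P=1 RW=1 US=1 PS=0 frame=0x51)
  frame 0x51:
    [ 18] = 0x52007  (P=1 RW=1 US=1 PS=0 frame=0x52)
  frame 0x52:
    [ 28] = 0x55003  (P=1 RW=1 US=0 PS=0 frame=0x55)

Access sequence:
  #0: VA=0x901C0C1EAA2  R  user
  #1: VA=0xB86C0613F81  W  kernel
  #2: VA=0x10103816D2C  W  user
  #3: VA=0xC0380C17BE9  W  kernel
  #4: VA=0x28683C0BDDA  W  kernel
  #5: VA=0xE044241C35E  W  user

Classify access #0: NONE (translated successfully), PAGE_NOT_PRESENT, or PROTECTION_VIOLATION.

Walk each access:
#0 VA=0x901C0C1EAA2 (r,user):
  [0] read 0x1A idx=18: raw=0x1D007 flags P=1 W=1 U=1 S=0
  [1] read 0x1D idx=7: raw=0x21007 flags P=1 W=1 U=1 S=0
  [2] read 0x21 idx=6: raw=0x22007 flags P=1 W=1 U=1 S=0
  [3] read 0x22 idx=30: raw=0x26007 flags P=1 W=1 U=1 S=0
  ⇒ phys 0x26AA2  [4 reads]
#1 VA=0xB86C0613F81 (w,kernel):
  [0] read 0x1A idx=23: raw=0x27007 flags P=1 W=1 U=1 S=0
  [1] read 0x27 idx=27: raw=0x2B007 flags P=1 W=1 U=1 S=0
  [2] read 0x2B idx=3: raw=0x2C007 flags P=1 W=1 U=1 S=0
  [3] read 0x2C idx=19: raw=0x2E007 flags P=1 W=1 U=1 S=0
  ⇒ phys 0x2EF81  [4 reads]
#2 VA=0x10103816D2C (w,user):
  [0] read 0x1A idx=2: raw=0x32007 flags P=1 W=1 U=1 S=0
  [1] read 0x32 idx=4: raw=0x35007 flags P=1 W=1 U=1 S=0
  [2] read 0x35 idx=28: raw=0x39007 flags P=1 W=1 U=1 S=0
  [3] read 0x39 idx=22: raw=0x3A003 flags P=1 W=1 U=0 S=0
  ⇒ fault: PROTECTION_VIOLATION  — 4 lookups
#3 VA=0xC0380C17BE9 (w,kernel):
  [0] read 0x1A idx=24: raw=0x3E007 flags P=1 W=1 U=1 S=0
  [1] read 0x3E idx=14: raw=0x3F007 flags P=1 W=1 U=1 S=0
  [2] read 0x3F idx=6: raw=0x41007 flags P=1 W=1 U=1 S=0
  [3] read 0x41 idx=23: raw=0x45007 flags P=1 W=1 U=1 S=0
  ⇒ phys 0x45BE9  [4 reads]
#4 VA=0x28683C0BDDA (w,kernel):
  [0] read 0x1A idx=5: raw=0x48007 flags P=1 W=1 U=1 S=0
  [1] read 0x48 idx=26: raw=0x4B007 flags P=1 W=1 U=1 S=0
  [2] read 0x4B idx=30: raw=0x4E007 flags P=1 W=1 U=1 S=0
  [3] read 0x4E idx=11: raw=0x4F007 flags P=1 W=1 U=1 S=0
  ⇒ phys 0x4FDDA  [4 reads]
#5 VA=0xE044241C35E (w,user):
  [0] read 0x1A idx=28: raw=0x50007 flags P=1 W=1 U=1 S=0
  [1] read 0x50 idx=17: raw=0x51007 flags P=1 W=1 U=1 S=0
  [2] read 0x51 idx=18: raw=0x52007 flags P=1 W=1 U=1 S=0
  [3] read 0x52 idx=28: raw=0x55003 flags P=1 W=1 U=0 S=0
  ⇒ fault: PROTECTION_VIOLATION  — 4 lookups

Access #0 fault: NONE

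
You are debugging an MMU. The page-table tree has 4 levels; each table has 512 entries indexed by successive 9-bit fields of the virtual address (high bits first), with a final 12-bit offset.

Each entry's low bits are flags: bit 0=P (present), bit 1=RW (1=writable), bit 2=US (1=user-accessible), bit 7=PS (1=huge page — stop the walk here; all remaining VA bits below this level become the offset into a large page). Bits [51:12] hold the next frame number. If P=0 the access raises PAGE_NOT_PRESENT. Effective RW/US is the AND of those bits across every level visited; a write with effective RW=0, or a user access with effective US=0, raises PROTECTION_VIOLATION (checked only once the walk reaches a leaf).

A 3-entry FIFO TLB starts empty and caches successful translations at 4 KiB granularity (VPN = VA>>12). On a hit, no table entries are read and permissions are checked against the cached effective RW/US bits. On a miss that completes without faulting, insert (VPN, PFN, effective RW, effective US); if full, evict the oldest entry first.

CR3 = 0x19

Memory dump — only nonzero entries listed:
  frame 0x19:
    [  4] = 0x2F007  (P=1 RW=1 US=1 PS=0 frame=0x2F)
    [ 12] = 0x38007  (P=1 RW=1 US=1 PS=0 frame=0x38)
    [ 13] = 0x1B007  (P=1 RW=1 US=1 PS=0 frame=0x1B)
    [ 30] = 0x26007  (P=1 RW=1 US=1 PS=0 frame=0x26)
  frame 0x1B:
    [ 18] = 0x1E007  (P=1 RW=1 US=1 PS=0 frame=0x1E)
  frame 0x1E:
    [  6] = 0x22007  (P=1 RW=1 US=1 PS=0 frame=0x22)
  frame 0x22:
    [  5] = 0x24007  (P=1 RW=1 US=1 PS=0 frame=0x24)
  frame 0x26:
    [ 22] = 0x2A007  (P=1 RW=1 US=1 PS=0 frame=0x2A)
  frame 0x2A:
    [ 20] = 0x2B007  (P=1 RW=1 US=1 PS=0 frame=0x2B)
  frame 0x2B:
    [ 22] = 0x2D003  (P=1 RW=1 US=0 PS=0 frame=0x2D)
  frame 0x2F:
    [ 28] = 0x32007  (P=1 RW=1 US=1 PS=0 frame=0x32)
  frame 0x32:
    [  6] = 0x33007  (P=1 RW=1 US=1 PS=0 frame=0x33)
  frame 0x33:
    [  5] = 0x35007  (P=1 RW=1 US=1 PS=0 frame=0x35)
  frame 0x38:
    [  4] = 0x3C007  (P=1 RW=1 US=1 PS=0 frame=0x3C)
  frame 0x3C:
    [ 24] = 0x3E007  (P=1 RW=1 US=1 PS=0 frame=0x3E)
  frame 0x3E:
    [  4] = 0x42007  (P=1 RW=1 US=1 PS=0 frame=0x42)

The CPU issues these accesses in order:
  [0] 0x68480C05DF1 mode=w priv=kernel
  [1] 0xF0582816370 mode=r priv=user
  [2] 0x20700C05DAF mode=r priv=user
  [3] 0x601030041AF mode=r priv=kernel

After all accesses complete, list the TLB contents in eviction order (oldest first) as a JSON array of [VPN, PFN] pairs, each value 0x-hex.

Trace:
#0 VA=0x68480C05DF1 (w,kernel):
  lvl0: tbl 0x19, slot 13 ⇒ 0x1B007 (P1/RW1/US1/PS0)
  lvl1: tbl 0x1B, slot 18 ⇒ 0x1E007 (P1/RW1/US1/PS0)
  lvl2: tbl 0x1E, slot 6 ⇒ 0x22007 (P1/RW1/US1/PS0)
  lvl3: tbl 0x22, slot 5 ⇒ 0x24007 (P1/RW1/US1/PS0)
  ⇒ phys 0x24DF1  [4 reads]
#1 VA=0xF0582816370 (r,user):
  lvl0: tbl 0x19, slot 30 ⇒ 0x26007 (P1/RW1/US1/PS0)
  lvl1: tbl 0x26, slot 22 ⇒ 0x2A007 (P1/RW1/US1/PS0)
  lvl2: tbl 0x2A, slot 20 ⇒ 0x2B007 (P1/RW1/US1/PS0)
  lvl3: tbl 0x2B, slot 22 ⇒ 0x2D003 (P1/RW1/US0/PS0)
  ✗ PROTECTION_VIOLATION  [4 reads]
#2 VA=0x20700C05DAF (r,user):
  lvl0: tbl 0x19, slot 4 ⇒ 0x2F007 (P1/RW1/US1/PS0)
  lvl1: tbl 0x2F, slot 28 ⇒ 0x32007 (P1/RW1/US1/PS0)
  lvl2: tbl 0x32, slot 6 ⇒ 0x33007 (P1/RW1/US1/PS0)
  lvl3: tbl 0x33, slot 5 ⇒ 0x35007 (P1/RW1/US1/PS0)
  ⇒ phys 0x35DAF  [4 reads]
#3 VA=0x601030041AF (r,kernel):
  lvl0: tbl 0x19, slot 12 ⇒ 0x38007 (P1/RW1/US1/PS0)
  lvl1: tbl 0x38, slot 4 ⇒ 0x3C007 (P1/RW1/US1/PS0)
  lvl2: tbl 0x3C, slot 24 ⇒ 0x3E007 (P1/RW1/US1/PS0)
  lvl3: tbl 0x3E, slot 4 ⇒ 0x42007 (P1/RW1/US1/PS0)
  ⇒ phys 0x421AF  [4 reads]

TLB: [["0x68480C05", "0x24"], ["0x20700C05", "0x35"], ["0x60103004", "0x42"]]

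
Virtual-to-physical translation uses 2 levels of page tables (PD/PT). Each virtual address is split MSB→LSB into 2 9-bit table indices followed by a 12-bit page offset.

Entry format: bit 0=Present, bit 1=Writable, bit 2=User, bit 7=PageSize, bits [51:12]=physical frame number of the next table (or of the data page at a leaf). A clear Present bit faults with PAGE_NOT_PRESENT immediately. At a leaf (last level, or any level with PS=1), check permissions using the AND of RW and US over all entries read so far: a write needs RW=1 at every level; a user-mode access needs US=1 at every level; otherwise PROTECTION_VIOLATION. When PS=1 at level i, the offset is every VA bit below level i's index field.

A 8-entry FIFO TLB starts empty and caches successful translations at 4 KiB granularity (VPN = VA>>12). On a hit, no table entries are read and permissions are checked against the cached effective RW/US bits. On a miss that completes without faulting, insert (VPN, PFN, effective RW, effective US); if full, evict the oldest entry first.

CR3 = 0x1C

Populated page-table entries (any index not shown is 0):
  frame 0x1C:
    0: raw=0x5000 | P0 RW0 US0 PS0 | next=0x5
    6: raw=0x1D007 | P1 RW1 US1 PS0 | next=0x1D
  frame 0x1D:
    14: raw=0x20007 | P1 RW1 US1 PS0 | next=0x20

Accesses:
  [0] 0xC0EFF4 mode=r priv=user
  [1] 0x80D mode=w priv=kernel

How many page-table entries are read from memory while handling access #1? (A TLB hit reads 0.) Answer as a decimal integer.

Trace:
#0 VA=0xC0EFF4 (r,user):
  L0: frame=0x1C idx=6 entry=0x1D007 [P=1 RW=1 US=1 PS=0]
  L1: frame=0x1D idx=14 entry=0x20007 [P=1 RW=1 US=1 PS=0]
  → PA=0x20FF4  (2 entries read)
#1 VA=0x80D (w,kernel):
  L0: frame=0x1C idx=0 entry=0x5000 [P=0 RW=0 US=0 PS=0]
  → PAGE_NOT_PRESENT  (1 entries read)

Entries read for #1: 1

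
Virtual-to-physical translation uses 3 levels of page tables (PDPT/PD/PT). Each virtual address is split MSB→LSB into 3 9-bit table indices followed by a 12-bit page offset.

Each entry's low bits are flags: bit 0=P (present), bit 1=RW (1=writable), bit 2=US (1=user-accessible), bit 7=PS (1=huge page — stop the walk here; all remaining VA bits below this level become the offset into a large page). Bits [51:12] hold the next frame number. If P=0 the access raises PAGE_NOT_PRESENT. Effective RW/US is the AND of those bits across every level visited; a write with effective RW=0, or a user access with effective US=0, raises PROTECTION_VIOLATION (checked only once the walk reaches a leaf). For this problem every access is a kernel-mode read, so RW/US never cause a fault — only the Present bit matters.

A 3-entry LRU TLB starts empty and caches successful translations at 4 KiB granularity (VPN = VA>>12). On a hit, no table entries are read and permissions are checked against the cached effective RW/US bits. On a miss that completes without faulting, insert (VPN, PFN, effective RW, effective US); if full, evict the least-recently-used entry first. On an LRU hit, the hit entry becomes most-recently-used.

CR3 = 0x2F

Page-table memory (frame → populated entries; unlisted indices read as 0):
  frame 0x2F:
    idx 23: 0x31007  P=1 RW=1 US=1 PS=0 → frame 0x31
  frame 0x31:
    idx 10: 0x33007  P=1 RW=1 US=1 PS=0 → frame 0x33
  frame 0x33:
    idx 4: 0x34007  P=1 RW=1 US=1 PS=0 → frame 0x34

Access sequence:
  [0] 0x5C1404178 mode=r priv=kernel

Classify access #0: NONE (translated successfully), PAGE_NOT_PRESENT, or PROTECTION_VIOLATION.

Walk each access:
#0 VA=0x5C1404178 (r,kernel):
  L0: frame=0x2F idx=23 entry=0x31007 [P=1 RW=1 US=1 PS=0]
  L1: frame=0x31 idx=10 entry=0x33007 [P=1 RW=1 US=1 PS=0]
  L2: frame=0x33 idx=4 entry=0x34007 [P=1 RW=1 US=1 PS=0]
  ⇒ phys 0x34178  [3 reads]

Access #0 fault: NONE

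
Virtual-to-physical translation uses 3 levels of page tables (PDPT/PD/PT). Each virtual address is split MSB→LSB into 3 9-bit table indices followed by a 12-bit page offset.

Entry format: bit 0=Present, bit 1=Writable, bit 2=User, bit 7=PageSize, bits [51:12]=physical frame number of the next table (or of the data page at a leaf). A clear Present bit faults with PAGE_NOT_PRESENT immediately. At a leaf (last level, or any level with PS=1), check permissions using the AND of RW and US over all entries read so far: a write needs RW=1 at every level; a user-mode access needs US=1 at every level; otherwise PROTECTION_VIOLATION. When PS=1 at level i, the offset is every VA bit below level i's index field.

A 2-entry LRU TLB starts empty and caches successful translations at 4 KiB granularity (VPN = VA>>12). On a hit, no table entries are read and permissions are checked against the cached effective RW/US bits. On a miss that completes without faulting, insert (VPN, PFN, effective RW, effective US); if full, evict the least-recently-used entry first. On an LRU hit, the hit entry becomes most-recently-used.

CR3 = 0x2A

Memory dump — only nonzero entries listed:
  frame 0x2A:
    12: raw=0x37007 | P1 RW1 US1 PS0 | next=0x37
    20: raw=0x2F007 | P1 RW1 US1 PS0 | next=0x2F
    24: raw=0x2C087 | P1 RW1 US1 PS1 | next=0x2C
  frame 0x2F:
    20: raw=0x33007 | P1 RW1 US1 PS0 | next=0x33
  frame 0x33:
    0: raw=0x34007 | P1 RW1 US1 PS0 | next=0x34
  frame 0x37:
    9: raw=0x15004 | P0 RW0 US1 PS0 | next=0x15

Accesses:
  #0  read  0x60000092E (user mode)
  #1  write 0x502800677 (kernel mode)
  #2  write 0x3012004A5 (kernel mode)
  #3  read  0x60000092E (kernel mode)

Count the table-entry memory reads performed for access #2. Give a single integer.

Walk each access:
#0 VA=0x60000092E (r,user):
  L0: frame=0x2A idx=24 entry=0x2C087 [P=1 RW=1 US=1 PS=1]
  ⇒ phys 0x2C92E (huge @L0)  [1 reads]
#1 VA=0x502800677 (w,kernel):
  L0: frame=0x2A idx=20 entry=0x2F007 [P=1 RW=1 US=1 PS=0]
  L1: frame=0x2F idx=20 entry=0x33007 [P=1 RW=1 US=1 PS=0]
  L2: frame=0x33 idx=0 entry=0x34007 [P=1 RW=1 US=1 PS=0]
  ⇒ phys 0x34677  [3 reads]
#2 VA=0x3012004A5 (w,kernel):
  L0: frame=0x2A idx=12 entry=0x37007 [P=1 RW=1 US=1 PS=0]
  L1: frame=0x37 idx=9 entry=0x15004 [P=0 RW=0 US=1 PS=0]
  → PAGE_NOT_PRESENT  (2 entries read)
#3 VA=0x60000092E (r,kernel):
  TLB hit vpn=0x600000 → PA=0x2C92E

Entries read for #2: 2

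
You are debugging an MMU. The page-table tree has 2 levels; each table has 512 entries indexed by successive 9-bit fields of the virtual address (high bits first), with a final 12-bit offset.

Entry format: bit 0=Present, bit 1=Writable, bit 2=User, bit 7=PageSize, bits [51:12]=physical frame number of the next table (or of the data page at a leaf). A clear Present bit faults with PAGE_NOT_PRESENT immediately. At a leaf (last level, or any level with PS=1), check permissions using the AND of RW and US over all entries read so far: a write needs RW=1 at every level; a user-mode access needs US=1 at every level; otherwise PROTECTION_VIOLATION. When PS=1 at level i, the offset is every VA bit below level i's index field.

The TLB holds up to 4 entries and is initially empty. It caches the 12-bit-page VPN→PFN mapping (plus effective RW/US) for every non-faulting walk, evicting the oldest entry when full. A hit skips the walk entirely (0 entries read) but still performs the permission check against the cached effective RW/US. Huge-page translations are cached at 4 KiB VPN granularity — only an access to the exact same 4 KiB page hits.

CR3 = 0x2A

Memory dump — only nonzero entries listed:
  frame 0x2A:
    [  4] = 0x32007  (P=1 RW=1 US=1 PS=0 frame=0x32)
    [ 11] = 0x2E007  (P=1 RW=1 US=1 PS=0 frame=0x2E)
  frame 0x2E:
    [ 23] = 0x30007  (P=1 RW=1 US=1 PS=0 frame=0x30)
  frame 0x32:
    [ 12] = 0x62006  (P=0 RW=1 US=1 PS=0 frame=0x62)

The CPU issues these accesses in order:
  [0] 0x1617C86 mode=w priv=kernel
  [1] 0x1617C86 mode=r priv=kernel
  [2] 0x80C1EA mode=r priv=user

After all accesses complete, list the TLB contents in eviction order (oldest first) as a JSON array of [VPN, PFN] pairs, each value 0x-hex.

Walk each access:
#0 VA=0x1617C86 (w,kernel):
  lvl0: tbl 0x2A, slot 11 ⇒ 0x2E007 (P1/RW1/US1/PS0)
  lvl1: tbl 0x2E, slot 23 ⇒ 0x30007 (P1/RW1/US1/PS0)
  ✓ 0x30C86  — 2 lookups
#1 VA=0x1617C86 (r,kernel):
  TLB hit vpn=0x1617 → PA=0x30C86
#2 VA=0x80C1EA (r,user):
  lvl0: tbl 0x2A, slot 4 ⇒ 0x32007 (P1/RW1/US1/PS0)
  lvl1: tbl 0x32, slot 12 ⇒ 0x62006 (P0/RW1/US1/PS0)
  ⇒ fault: PAGE_NOT_PRESENT  — 2 lookups

TLB: [["0x1617", "0x30"]]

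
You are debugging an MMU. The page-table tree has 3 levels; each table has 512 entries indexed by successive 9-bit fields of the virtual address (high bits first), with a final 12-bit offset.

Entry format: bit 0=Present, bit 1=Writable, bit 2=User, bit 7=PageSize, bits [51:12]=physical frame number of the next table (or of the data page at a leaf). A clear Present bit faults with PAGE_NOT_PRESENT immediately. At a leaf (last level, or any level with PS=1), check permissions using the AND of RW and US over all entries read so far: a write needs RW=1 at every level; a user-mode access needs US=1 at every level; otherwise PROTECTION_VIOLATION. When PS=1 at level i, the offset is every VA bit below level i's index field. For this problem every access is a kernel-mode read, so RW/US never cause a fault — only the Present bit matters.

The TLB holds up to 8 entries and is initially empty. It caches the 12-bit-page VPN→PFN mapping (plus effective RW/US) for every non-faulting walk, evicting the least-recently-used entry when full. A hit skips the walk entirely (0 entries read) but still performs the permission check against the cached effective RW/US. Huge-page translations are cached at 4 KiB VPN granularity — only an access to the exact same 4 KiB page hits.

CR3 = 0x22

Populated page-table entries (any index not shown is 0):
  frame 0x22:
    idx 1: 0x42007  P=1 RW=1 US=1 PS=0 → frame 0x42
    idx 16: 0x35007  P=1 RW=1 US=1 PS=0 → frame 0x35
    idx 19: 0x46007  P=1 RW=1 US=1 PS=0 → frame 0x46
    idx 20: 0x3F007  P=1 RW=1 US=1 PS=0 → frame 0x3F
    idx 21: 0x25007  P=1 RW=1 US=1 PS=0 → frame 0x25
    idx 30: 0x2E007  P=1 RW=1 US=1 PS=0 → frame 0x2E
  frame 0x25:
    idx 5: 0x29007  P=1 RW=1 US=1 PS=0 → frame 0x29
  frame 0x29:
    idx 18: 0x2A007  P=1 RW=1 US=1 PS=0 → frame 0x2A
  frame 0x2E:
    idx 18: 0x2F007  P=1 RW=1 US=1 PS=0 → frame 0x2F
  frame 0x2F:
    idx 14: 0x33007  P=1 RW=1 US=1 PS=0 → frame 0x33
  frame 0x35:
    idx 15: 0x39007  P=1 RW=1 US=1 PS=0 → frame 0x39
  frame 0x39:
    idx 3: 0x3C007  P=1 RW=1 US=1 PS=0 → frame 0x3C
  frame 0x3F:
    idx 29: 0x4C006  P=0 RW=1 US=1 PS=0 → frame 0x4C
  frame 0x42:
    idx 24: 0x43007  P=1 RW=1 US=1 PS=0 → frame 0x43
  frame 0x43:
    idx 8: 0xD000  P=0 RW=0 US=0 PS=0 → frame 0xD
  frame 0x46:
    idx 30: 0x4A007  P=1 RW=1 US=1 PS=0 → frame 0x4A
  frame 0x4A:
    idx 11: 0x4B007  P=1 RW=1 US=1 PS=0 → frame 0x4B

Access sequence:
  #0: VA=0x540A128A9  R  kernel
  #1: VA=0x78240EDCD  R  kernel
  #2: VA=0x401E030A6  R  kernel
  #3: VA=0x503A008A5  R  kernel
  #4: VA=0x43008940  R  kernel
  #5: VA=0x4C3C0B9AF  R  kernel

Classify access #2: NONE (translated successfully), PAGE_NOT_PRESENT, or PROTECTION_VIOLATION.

Trace:
#0 VA=0x540A128A9 (r,kernel):
  L0: frame=0x22 idx=21 entry=0x25007 [P=1 RW=1 US=1 PS=0]
  L1: frame=0x25 idx=5 entry=0x29007 [P=1 RW=1 US=1 PS=0]
  L2: frame=0x29 idx=18 entry=0x2A007 [P=1 RW=1 US=1 PS=0]
  ⇒ phys 0x2A8A9  [3 reads]
#1 VA=0x78240EDCD (r,kernel):
  L0: frame=0x22 idx=30 entry=0x2E007 [P=1 RW=1 US=1 PS=0]
  L1: frame=0x2E idx=18 entry=0x2F007 [P=1 RW=1 US=1 PS=0]
  L2: frame=0x2F idx=14 entry=0x33007 [P=1 RW=1 US=1 PS=0]
  ⇒ phys 0x33DCD  [3 reads]
#2 VA=0x401E030A6 (r,kernel):
  L0: frame=0x22 idx=16 entry=0x35007 [P=1 RW=1 US=1 PS=0]
  L1: frame=0x35 idx=15 entry=0x39007 [P=1 RW=1 US=1 PS=0]
  L2: frame=0x39 idx=3 entry=0x3C007 [P=1 RW=1 US=1 PS=0]
  ⇒ phys 0x3C0A6  [3 reads]
#3 VA=0x503A008A5 (r,kernel):
  L0: frame=0x22 idx=20 entry=0x3F007 [P=1 RW=1 US=1 PS=0]
  L1: frame=0x3F idx=29 entry=0x4C006 [P=0 RW=1 US=1 PS=0]
  ⇒ fault: PAGE_NOT_PRESENT  — 2 lookups
#4 VA=0x43008940 (r,kernel):
  L0: frame=0x22 idx=1 entry=0x42007 [P=1 RW=1 US=1 PS=0]
  L1: frame=0x42 idx=24 entry=0x43007 [P=1 RW=1 US=1 PS=0]
  L2: frame=0x43 idx=8 entry=0xD000 [P=0 RW=0 US=0 PS=0]
  ⇒ fault: PAGE_NOT_PRESENT  — 3 lookups
#5 VA=0x4C3C0B9AF (r,kernel):
  L0: frame=0x22 idx=19 entry=0x46007 [P=1 RW=1 US=1 PS=0]
  L1: frame=0x46 idx=30 entry=0x4A007 [P=1 RW=1 US=1 PS=0]
  L2: frame=0x4A idx=11 entry=0x4B007 [P=1 RW=1 US=1 PS=0]
  ⇒ phys 0x4B9AF  [3 reads]

Access #2 fault: NONE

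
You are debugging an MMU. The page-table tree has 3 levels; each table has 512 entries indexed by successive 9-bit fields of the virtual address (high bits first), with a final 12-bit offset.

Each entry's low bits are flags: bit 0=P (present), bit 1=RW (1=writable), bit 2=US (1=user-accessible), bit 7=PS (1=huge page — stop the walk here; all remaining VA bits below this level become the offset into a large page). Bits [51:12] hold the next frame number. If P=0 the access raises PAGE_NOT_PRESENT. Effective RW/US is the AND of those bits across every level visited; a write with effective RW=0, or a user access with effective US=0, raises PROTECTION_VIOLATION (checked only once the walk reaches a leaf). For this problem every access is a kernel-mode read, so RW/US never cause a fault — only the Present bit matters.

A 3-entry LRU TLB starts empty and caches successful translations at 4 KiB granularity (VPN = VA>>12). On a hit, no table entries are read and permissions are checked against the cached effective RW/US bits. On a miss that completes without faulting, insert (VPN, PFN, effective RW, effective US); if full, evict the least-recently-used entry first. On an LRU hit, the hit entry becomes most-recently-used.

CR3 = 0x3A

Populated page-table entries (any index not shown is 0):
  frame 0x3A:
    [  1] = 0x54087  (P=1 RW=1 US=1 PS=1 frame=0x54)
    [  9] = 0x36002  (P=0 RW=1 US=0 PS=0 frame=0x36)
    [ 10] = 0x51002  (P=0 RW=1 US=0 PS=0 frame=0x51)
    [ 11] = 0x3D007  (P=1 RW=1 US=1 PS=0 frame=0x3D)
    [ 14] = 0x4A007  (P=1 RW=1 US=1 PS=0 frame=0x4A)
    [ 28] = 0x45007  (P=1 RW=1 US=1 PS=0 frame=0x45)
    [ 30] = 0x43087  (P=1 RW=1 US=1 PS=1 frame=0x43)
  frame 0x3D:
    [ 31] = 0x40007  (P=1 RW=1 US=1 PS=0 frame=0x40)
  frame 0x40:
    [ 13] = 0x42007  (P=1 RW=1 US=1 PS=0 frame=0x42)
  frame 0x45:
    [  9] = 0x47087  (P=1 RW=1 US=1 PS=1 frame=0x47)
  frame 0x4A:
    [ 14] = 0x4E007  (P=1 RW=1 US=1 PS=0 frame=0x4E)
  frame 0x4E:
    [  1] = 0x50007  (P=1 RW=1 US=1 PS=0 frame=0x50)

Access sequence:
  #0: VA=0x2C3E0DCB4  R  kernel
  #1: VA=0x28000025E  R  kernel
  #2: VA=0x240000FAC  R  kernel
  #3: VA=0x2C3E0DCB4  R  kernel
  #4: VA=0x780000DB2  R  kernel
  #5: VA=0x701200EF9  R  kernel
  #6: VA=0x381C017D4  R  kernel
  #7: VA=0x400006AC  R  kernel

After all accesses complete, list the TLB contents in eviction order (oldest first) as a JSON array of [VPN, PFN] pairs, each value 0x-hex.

Trace:
#0 VA=0x2C3E0DCB4 (r,kernel):
  lvl0: tbl 0x3A, slot 11 ⇒ 0x3D007 (P1/RW1/US1/PS0)
  lvl1: tbl 0x3D, slot 31 ⇒ 0x40007 (P1/RW1/US1/PS0)
  lvl2: tbl 0x40, slot 13 ⇒ 0x42007 (P1/RW1/US1/PS0)
  → PA=0x42CB4  (3 entries read)
#1 VA=0x28000025E (r,kernel):
  lvl0: tbl 0x3A, slot 10 ⇒ 0x51002 (P0/RW1/US0/PS0)
  ✗ PAGE_NOT_PRESENT  [1 reads]
#2 VA=0x240000FAC (r,kernel):
  lvl0: tbl 0x3A, slot 9 ⇒ 0x36002 (P0/RW1/US0/PS0)
  ✗ PAGE_NOT_PRESENT  [1 reads]
#3 VA=0x2C3E0DCB4 (r,kernel):
  TLB hit vpn=0x2C3E0D → PA=0x42CB4
#4 VA=0x780000DB2 (r,kernel):
  lvl0: tbl 0x3A, slot 30 ⇒ 0x43087 (P1/RW1/US1/PS1)
  → PA=0x43DB2 (huge @L0)  (1 entries read)
#5 VA=0x701200EF9 (r,kernel):
  lvl0: tbl 0x3A, slot 28 ⇒ 0x45007 (P1/RW1/US1/PS0)
  lvl1: tbl 0x45, slot 9 ⇒ 0x47087 (P1/RW1/US1/PS1)
  → PA=0x47EF9 (huge @L1)  (2 entries read)
#6 VA=0x381C017D4 (r,kernel):
  lvl0: tbl 0x3A, slot 14 ⇒ 0x4A007 (P1/RW1/US1/PS0)
  lvl1: tbl 0x4A, slot 14 ⇒ 0x4E007 (P1/RW1/US1/PS0)
  lvl2: tbl 0x4E, slot 1 ⇒ 0x50007 (P1/RW1/US1/PS0)
  → PA=0x507D4  (3 entries read)
#7 VA=0x400006AC (r,kernel):
  lvl0: tbl 0x3A, slot 1 ⇒ 0x54087 (P1/RW1/US1/PS1)
  → PA=0x546AC (huge @L0)  (1 entries read)

TLB: [["0x701200", "0x47"], ["0x381C01", "0x50"], ["0x40000", "0x54"]]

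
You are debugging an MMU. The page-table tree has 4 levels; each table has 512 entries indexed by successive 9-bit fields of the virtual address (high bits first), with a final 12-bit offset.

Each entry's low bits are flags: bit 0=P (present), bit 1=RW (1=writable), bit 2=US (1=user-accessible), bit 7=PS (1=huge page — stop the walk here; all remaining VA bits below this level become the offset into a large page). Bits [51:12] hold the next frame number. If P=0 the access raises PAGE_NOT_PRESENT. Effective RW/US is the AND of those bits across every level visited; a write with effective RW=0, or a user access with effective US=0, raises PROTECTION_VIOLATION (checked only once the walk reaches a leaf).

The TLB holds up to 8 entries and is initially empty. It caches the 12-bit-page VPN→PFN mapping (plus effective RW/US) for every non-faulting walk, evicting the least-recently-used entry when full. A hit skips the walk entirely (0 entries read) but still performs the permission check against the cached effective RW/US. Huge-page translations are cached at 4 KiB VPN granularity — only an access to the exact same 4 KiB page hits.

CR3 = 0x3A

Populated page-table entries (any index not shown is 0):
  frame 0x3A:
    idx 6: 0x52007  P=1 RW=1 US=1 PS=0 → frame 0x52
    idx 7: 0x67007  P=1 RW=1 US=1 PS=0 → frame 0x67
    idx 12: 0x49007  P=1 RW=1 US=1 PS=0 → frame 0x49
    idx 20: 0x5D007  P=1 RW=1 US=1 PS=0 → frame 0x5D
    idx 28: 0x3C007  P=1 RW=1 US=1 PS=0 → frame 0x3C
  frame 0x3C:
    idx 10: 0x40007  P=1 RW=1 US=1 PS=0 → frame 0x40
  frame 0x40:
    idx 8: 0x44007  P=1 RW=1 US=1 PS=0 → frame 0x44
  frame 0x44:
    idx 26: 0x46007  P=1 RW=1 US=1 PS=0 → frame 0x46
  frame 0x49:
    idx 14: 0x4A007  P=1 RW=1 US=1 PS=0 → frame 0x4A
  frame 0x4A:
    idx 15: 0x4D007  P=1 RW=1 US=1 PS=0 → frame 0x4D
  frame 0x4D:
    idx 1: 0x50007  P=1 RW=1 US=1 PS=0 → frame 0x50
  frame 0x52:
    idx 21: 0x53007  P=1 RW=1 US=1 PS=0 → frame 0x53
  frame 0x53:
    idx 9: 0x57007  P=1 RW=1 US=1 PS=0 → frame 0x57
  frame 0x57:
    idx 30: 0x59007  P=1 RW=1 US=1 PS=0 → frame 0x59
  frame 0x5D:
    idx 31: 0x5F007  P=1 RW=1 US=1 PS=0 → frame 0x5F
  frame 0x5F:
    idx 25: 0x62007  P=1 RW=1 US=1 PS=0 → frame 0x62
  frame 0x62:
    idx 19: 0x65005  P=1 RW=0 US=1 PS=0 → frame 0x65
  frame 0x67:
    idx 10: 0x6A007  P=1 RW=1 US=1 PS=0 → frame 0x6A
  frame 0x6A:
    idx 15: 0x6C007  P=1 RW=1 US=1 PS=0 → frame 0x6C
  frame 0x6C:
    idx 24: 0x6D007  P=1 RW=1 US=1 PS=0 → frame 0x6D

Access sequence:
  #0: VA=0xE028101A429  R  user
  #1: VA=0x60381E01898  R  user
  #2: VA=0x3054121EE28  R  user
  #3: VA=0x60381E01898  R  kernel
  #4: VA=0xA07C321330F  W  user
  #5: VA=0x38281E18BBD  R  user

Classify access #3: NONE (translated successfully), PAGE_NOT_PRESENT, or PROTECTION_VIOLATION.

Walk each access:
#0 VA=0xE028101A429 (r,user):
  [0] read 0x3A idx=28: raw=0x3C007 flags P=1 W=1 U=1 S=0
  [1] read 0x3C idx=10: raw=0x40007 flags P=1 W=1 U=1 S=0
  [2] read 0x40 idx=8: raw=0x44007 flags P=1 W=1 U=1 S=0
  [3] read 0x44 idx=26: raw=0x46007 flags P=1 W=1 U=1 S=0
  ⇒ phys 0x46429  [4 reads]
#1 VA=0x60381E01898 (r,user):
  [0] read 0x3A idx=12: raw=0x49007 flags P=1 W=1 U=1 S=0
  [1] read 0x49 idx=14: raw=0x4A007 flags P=1 W=1 U=1 S=0
  [2] read 0x4A idx=15: raw=0x4D007 flags P=1 W=1 U=1 S=0
  [3] read 0x4D idx=1: raw=0x50007 flags P=1 W=1 U=1 S=0
  ⇒ phys 0x50898  [4 reads]
#2 VA=0x3054121EE28 (r,user):
  [0] read 0x3A idx=6: raw=0x52007 flags P=1 W=1 U=1 S=0
  [1] read 0x52 idx=21: raw=0x53007 flags P=1 W=1 U=1 S=0
  [2] read 0x53 idx=9: raw=0x57007 flags P=1 W=1 U=1 S=0
  [3] read 0x57 idx=30: raw=0x59007 flags P=1 W=1 U=1 S=0
  ⇒ phys 0x59E28  [4 reads]
#3 VA=0x60381E01898 (r,kernel):
  TLB hit vpn=0x60381E01 → PA=0x50898
#4 VA=0xA07C321330F (w,user):
  [0] read 0x3A idx=20: raw=0x5D007 flags P=1 W=1 U=1 S=0
  [1] read 0x5D idx=31: raw=0x5F007 flags P=1 W=1 U=1 S=0
  [2] read 0x5F idx=25: raw=0x62007 flags P=1 W=1 U=1 S=0
  [3] read 0x62 idx=19: raw=0x65005 flags P=1 W=0 U=1 S=0
  ✗ PROTECTION_VIOLATION  [4 reads]
#5 VA=0x38281E18BBD (r,user):
  [0] read 0x3A idx=7: raw=0x67007 flags P=1 W=1 U=1 S=0
  [1] read 0x67 idx=10: raw=0x6A007 flags P=1 W=1 U=1 S=0
  [2] read 0x6A idx=15: raw=0x6C007 flags P=1 W=1 U=1 S=0
  [3] read 0x6C idx=24: raw=0x6D007 flags P=1 W=1 U=1 S=0
  ⇒ phys 0x6DBBD  [4 reads]

Access #3 fault: NONE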